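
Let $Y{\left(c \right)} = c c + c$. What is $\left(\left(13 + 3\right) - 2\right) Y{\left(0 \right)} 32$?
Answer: $0$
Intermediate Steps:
$Y{\left(c \right)} = c + c^{2}$ ($Y{\left(c \right)} = c^{2} + c = c + c^{2}$)
$\left(\left(13 + 3\right) - 2\right) Y{\left(0 \right)} 32 = \left(\left(13 + 3\right) - 2\right) 0 \left(1 + 0\right) 32 = \left(16 - 2\right) 0 \cdot 1 \cdot 32 = 14 \cdot 0 \cdot 32 = 0 \cdot 32 = 0$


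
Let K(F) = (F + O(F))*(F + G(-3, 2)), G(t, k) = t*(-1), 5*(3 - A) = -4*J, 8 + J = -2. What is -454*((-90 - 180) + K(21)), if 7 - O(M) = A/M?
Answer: -1295716/7 ≈ -1.8510e+5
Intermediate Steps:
J = -10 (J = -8 - 2 = -10)
A = -5 (A = 3 - (-4)*(-10)/5 = 3 - 1/5*40 = 3 - 8 = -5)
G(t, k) = -t
O(M) = 7 + 5/M (O(M) = 7 - (-5)/M = 7 + 5/M)
K(F) = (3 + F)*(7 + F + 5/F) (K(F) = (F + (7 + 5/F))*(F - 1*(-3)) = (7 + F + 5/F)*(F + 3) = (7 + F + 5/F)*(3 + F) = (3 + F)*(7 + F + 5/F))
-454*((-90 - 180) + K(21)) = -454*((-90 - 180) + (26 + 21**2 + 10*21 + 15/21)) = -454*(-270 + (26 + 441 + 210 + 15*(1/21))) = -454*(-270 + (26 + 441 + 210 + 5/7)) = -454*(-270 + 4744/7) = -454*2854/7 = -1295716/7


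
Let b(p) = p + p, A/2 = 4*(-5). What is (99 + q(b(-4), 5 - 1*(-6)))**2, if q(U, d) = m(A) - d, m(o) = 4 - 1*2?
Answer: 8100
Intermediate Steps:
A = -40 (A = 2*(4*(-5)) = 2*(-20) = -40)
m(o) = 2 (m(o) = 4 - 2 = 2)
b(p) = 2*p
q(U, d) = 2 - d
(99 + q(b(-4), 5 - 1*(-6)))**2 = (99 + (2 - (5 - 1*(-6))))**2 = (99 + (2 - (5 + 6)))**2 = (99 + (2 - 1*11))**2 = (99 + (2 - 11))**2 = (99 - 9)**2 = 90**2 = 8100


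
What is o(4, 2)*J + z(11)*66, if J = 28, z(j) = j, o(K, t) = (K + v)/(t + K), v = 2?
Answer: 754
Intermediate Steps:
o(K, t) = (2 + K)/(K + t) (o(K, t) = (K + 2)/(t + K) = (2 + K)/(K + t))
o(4, 2)*J + z(11)*66 = ((2 + 4)/(4 + 2))*28 + 11*66 = (6/6)*28 + 726 = ((1/6)*6)*28 + 726 = 1*28 + 726 = 28 + 726 = 754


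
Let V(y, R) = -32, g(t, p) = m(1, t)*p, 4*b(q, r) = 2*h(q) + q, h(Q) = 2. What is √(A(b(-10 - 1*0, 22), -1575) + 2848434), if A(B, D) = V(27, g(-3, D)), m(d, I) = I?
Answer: √2848402 ≈ 1687.7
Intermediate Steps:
b(q, r) = 1 + q/4 (b(q, r) = (2*2 + q)/4 = (4 + q)/4 = 1 + q/4)
g(t, p) = p*t (g(t, p) = t*p = p*t)
A(B, D) = -32
√(A(b(-10 - 1*0, 22), -1575) + 2848434) = √(-32 + 2848434) = √2848402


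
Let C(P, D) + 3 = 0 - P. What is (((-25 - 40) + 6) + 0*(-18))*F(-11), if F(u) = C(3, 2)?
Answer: 354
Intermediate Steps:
C(P, D) = -3 - P (C(P, D) = -3 + (0 - P) = -3 - P)
F(u) = -6 (F(u) = -3 - 1*3 = -3 - 3 = -6)
(((-25 - 40) + 6) + 0*(-18))*F(-11) = (((-25 - 40) + 6) + 0*(-18))*(-6) = ((-65 + 6) + 0)*(-6) = (-59 + 0)*(-6) = -59*(-6) = 354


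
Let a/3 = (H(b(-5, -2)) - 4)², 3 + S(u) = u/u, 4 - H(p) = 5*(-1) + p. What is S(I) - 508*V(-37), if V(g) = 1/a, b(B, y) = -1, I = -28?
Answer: -181/27 ≈ -6.7037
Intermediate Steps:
H(p) = 9 - p (H(p) = 4 - (5*(-1) + p) = 4 - (-5 + p) = 4 + (5 - p) = 9 - p)
S(u) = -2 (S(u) = -3 + u/u = -3 + 1 = -2)
a = 108 (a = 3*((9 - 1*(-1)) - 4)² = 3*((9 + 1) - 4)² = 3*(10 - 4)² = 3*6² = 3*36 = 108)
V(g) = 1/108
S(I) - 508*V(-37) = -2 - 508*1/108 = -2 - 127/27 = -181/27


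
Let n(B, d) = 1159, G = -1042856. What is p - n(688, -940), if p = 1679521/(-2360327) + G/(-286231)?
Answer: -781038209786822/675598757537 ≈ -1156.1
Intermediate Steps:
p = 1980750198561/675598757537 (p = 1679521/(-2360327) - 1042856/(-286231) = 1679521*(-1/2360327) - 1042856*(-1/286231) = -1679521/2360327 + 1042856/286231 = 1980750198561/675598757537 ≈ 2.9318)
p - n(688, -940) = 1980750198561/675598757537 - 1*1159 = 1980750198561/675598757537 - 1159 = -781038209786822/675598757537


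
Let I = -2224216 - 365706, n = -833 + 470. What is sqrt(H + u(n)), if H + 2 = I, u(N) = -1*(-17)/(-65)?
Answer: I*sqrt(10942430005)/65 ≈ 1609.3*I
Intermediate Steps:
n = -363
I = -2589922
u(N) = -17/65 (u(N) = 17*(-1/65) = -17/65)
H = -2589924 (H = -2 - 2589922 = -2589924)
sqrt(H + u(n)) = sqrt(-2589924 - 17/65) = sqrt(-168345077/65) = I*sqrt(10942430005)/65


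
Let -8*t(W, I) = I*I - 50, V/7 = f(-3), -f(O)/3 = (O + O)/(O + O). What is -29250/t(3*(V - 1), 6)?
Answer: -117000/7 ≈ -16714.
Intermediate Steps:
f(O) = -3 (f(O) = -3*(O + O)/(O + O) = -3*2*O/(2*O) = -3*2*O*1/(2*O) = -3*1 = -3)
V = -21 (V = 7*(-3) = -21)
t(W, I) = 25/4 - I²/8 (t(W, I) = -(I*I - 50)/8 = -(I² - 50)/8 = -(-50 + I²)/8 = 25/4 - I²/8)
-29250/t(3*(V - 1), 6) = -29250/(25/4 - ⅛*6²) = -29250/(25/4 - ⅛*36) = -29250/(25/4 - 9/2) = -29250/7/4 = -29250*4/7 = -117000/7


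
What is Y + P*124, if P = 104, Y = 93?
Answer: 12989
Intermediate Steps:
Y + P*124 = 93 + 104*124 = 93 + 12896 = 12989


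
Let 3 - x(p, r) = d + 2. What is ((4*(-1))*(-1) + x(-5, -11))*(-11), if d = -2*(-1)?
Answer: -33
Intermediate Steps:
d = 2
x(p, r) = -1 (x(p, r) = 3 - (2 + 2) = 3 - 1*4 = 3 - 4 = -1)
((4*(-1))*(-1) + x(-5, -11))*(-11) = ((4*(-1))*(-1) - 1)*(-11) = (-4*(-1) - 1)*(-11) = (4 - 1)*(-11) = 3*(-11) = -33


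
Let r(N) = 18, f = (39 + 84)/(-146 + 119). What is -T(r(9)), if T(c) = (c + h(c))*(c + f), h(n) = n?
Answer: -484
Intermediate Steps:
f = -41/9 (f = 123/(-27) = 123*(-1/27) = -41/9 ≈ -4.5556)
T(c) = 2*c*(-41/9 + c) (T(c) = (c + c)*(c - 41/9) = (2*c)*(-41/9 + c) = 2*c*(-41/9 + c))
-T(r(9)) = -2*18*(-41 + 9*18)/9 = -2*18*(-41 + 162)/9 = -2*18*121/9 = -1*484 = -484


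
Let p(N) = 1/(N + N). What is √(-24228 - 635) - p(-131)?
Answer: 1/262 + 23*I*√47 ≈ 0.0038168 + 157.68*I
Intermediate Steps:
p(N) = 1/(2*N)
√(-24228 - 635) - p(-131) = √(-24228 - 635) - 1/(2*(-131)) = √(-24863) - (-1)/(2*131) = 23*I*√47 - 1*(-1/262) = 23*I*√47 + 1/262 = 1/262 + 23*I*√47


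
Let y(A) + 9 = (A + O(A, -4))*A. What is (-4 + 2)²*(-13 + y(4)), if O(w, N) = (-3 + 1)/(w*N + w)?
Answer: -64/3 ≈ -21.333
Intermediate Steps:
O(w, N) = -2/(w + N*w) (O(w, N) = -2/(N*w + w) = -2/(w + N*w))
y(A) = -9 + A*(A + 2/(3*A)) (y(A) = -9 + (A - 2/(A*(1 - 4)))*A = -9 + (A - 2/(A*(-3)))*A = -9 + (A - 2*(-⅓)/A)*A = -9 + (A + 2/(3*A))*A = -9 + A*(A + 2/(3*A)))
(-4 + 2)²*(-13 + y(4)) = (-4 + 2)²*(-13 + (-25/3 + 4²)) = (-2)²*(-13 + (-25/3 + 16)) = 4*(-13 + 23/3) = 4*(-16/3) = -64/3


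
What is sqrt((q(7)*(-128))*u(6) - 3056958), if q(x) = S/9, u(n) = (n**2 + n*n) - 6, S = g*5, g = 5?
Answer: I*sqrt(27723822)/3 ≈ 1755.1*I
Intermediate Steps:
S = 25 (S = 5*5 = 25)
u(n) = -6 + 2*n**2 (u(n) = (n**2 + n**2) - 6 = 2*n**2 - 6 = -6 + 2*n**2)
q(x) = 25/9
sqrt((q(7)*(-128))*u(6) - 3056958) = sqrt(((25/9)*(-128))*(-6 + 2*6**2) - 3056958) = sqrt(-3200*(-6 + 2*36)/9 - 3056958) = sqrt(-3200*(-6 + 72)/9 - 3056958) = sqrt(-3200/9*66 - 3056958) = sqrt(-70400/3 - 3056958) = sqrt(-9241274/3) = I*sqrt(27723822)/3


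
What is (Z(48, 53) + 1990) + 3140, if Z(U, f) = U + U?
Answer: 5226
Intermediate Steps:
Z(U, f) = 2*U
(Z(48, 53) + 1990) + 3140 = (2*48 + 1990) + 3140 = (96 + 1990) + 3140 = 2086 + 3140 = 5226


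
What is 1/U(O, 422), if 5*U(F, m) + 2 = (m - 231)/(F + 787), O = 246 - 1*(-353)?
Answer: -6930/2581 ≈ -2.6850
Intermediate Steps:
O = 599 (O = 246 + 353 = 599)
U(F, m) = -⅖ + (-231 + m)/(5*(787 + F)) (U(F, m) = -⅖ + ((m - 231)/(F + 787))/5 = -⅖ + ((-231 + m)/(787 + F))/5 = -⅖ + (-231 + m)/(5*(787 + F)))
1/U(O, 422) = 1/((-1805 + 422 - 2*599)/(5*(787 + 599))) = 1/((⅕)*(-1805 + 422 - 1198)/1386) = 1/((⅕)*(1/1386)*(-2581)) = 1/(-2581/6930) = -6930/2581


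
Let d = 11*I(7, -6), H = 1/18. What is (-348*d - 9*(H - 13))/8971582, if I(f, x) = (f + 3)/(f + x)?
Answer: -76327/17943164 ≈ -0.0042538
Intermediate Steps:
I(f, x) = (3 + f)/(f + x)
H = 1/18 ≈ 0.055556
d = 110 (d = 11*((3 + 7)/(7 - 6)) = 11*(10/1) = 11*(1*10) = 11*10 = 110)
(-348*d - 9*(H - 13))/8971582 = (-348*110 - 9*(1/18 - 13))/8971582 = (-38280 - 9*(-233/18))*(1/8971582) = (-38280 + 233/2)*(1/8971582) = -76327/2*1/8971582 = -76327/17943164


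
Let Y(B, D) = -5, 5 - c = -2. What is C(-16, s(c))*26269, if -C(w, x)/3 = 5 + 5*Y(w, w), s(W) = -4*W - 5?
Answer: 1576140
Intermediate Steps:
c = 7 (c = 5 - 1*(-2) = 5 + 2 = 7)
s(W) = -5 - 4*W
C(w, x) = 60 (C(w, x) = -3*(5 + 5*(-5)) = -3*(5 - 25) = -3*(-20) = 60)
C(-16, s(c))*26269 = 60*26269 = 1576140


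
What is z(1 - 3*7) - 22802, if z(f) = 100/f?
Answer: -22807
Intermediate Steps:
z(1 - 3*7) - 22802 = 100/(1 - 3*7) - 22802 = 100/(1 - 21) - 22802 = 100/(-20) - 22802 = 100*(-1/20) - 22802 = -5 - 22802 = -22807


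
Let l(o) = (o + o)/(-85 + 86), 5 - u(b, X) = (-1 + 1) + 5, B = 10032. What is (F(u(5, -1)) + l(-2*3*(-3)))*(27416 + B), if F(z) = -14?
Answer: 823856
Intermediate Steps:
u(b, X) = 0 (u(b, X) = 5 - ((-1 + 1) + 5) = 5 - (0 + 5) = 5 - 1*5 = 5 - 5 = 0)
l(o) = 2*o (l(o) = (2*o)/1 = (2*o)*1 = 2*o)
(F(u(5, -1)) + l(-2*3*(-3)))*(27416 + B) = (-14 + 2*(-2*3*(-3)))*(27416 + 10032) = (-14 + 2*(-6*(-3)))*37448 = (-14 + 2*18)*37448 = (-14 + 36)*37448 = 22*37448 = 823856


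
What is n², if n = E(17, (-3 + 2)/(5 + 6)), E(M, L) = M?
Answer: 289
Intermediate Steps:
n = 17
n² = 17² = 289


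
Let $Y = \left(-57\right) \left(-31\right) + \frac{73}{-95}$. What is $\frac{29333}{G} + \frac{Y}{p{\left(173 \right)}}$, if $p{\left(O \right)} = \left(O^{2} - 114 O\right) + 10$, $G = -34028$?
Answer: $- \frac{22761423619}{33028087220} \approx -0.68915$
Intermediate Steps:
$p{\left(O \right)} = 10 + O^{2} - 114 O$
$Y = \frac{167792}{95}$ ($Y = 1767 + 73 \left(- \frac{1}{95}\right) = 1767 - \frac{73}{95} = \frac{167792}{95} \approx 1766.2$)
$\frac{29333}{G} + \frac{Y}{p{\left(173 \right)}} = \frac{29333}{-34028} + \frac{167792}{95 \left(10 + 173^{2} - 19722\right)} = 29333 \left(- \frac{1}{34028}\right) + \frac{167792}{95 \left(10 + 29929 - 19722\right)} = - \frac{29333}{34028} + \frac{167792}{95 \cdot 10217} = - \frac{29333}{34028} + \frac{167792}{95} \cdot \frac{1}{10217} = - \frac{29333}{34028} + \frac{167792}{970615} = - \frac{22761423619}{33028087220}$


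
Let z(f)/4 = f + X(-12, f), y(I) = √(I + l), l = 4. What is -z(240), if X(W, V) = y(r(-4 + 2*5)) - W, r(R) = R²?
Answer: -1008 - 8*√10 ≈ -1033.3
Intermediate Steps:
y(I) = √(4 + I) (y(I) = √(I + 4) = √(4 + I))
X(W, V) = -W + 2*√10 (X(W, V) = √(4 + (-4 + 2*5)²) - W = √(4 + (-4 + 10)²) - W = √(4 + 6²) - W = √(4 + 36) - W = √40 - W = 2*√10 - W = -W + 2*√10)
z(f) = 48 + 4*f + 8*√10 (z(f) = 4*(f + (-1*(-12) + 2*√10)) = 4*(f + (12 + 2*√10)) = 4*(12 + f + 2*√10) = 48 + 4*f + 8*√10)
-z(240) = -(48 + 4*240 + 8*√10) = -(48 + 960 + 8*√10) = -(1008 + 8*√10) = -1008 - 8*√10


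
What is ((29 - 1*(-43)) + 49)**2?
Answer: 14641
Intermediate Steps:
((29 - 1*(-43)) + 49)**2 = ((29 + 43) + 49)**2 = (72 + 49)**2 = 121**2 = 14641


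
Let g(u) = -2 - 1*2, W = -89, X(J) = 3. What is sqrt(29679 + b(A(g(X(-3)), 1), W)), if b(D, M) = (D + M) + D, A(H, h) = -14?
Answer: sqrt(29562) ≈ 171.94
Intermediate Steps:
g(u) = -4 (g(u) = -2 - 2 = -4)
b(D, M) = M + 2*D
sqrt(29679 + b(A(g(X(-3)), 1), W)) = sqrt(29679 + (-89 + 2*(-14))) = sqrt(29679 + (-89 - 28)) = sqrt(29679 - 117) = sqrt(29562)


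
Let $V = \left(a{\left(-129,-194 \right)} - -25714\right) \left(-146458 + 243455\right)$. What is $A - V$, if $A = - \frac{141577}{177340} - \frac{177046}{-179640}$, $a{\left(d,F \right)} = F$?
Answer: $- \frac{985731728651021233}{398216970} \approx -2.4754 \cdot 10^{9}$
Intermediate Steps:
$A = \frac{74555567}{398216970}$ ($A = \left(-141577\right) \frac{1}{177340} - - \frac{88523}{89820} = - \frac{141577}{177340} + \frac{88523}{89820} = \frac{74555567}{398216970} \approx 0.18722$)
$V = 2475363440$ ($V = \left(-194 - -25714\right) \left(-146458 + 243455\right) = \left(-194 + \left(-4 + 25718\right)\right) 96997 = \left(-194 + 25714\right) 96997 = 25520 \cdot 96997 = 2475363440$)
$A - V = \frac{74555567}{398216970} - 2475363440 = - \frac{985731728651021233}{398216970}$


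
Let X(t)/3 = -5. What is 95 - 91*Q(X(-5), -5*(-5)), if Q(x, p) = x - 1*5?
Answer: 1915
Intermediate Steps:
X(t) = -15 (X(t) = 3*(-5) = -15)
Q(x, p) = -5 + x (Q(x, p) = x - 5 = -5 + x)
95 - 91*Q(X(-5), -5*(-5)) = 95 - 91*(-5 - 15) = 95 - 91*(-20) = 95 + 1820 = 1915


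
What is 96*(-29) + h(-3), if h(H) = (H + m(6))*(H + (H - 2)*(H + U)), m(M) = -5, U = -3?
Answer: -3000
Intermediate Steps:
h(H) = (-5 + H)*(H + (-3 + H)*(-2 + H)) (h(H) = (H - 5)*(H + (H - 2)*(H - 3)) = (-5 + H)*(H + (-2 + H)*(-3 + H)) = (-5 + H)*(H + (-3 + H)*(-2 + H)))
96*(-29) + h(-3) = 96*(-29) + (-30 + (-3)**3 - 9*(-3)**2 + 26*(-3)) = -2784 + (-30 - 27 - 9*9 - 78) = -2784 + (-30 - 27 - 81 - 78) = -2784 - 216 = -3000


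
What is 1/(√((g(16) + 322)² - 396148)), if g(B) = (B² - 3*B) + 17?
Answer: -I*√10771/32313 ≈ -0.0032118*I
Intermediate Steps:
g(B) = 17 + B² - 3*B
1/(√((g(16) + 322)² - 396148)) = 1/(√(((17 + 16² - 3*16) + 322)² - 396148)) = 1/(√(((17 + 256 - 48) + 322)² - 396148)) = 1/(√((225 + 322)² - 396148)) = 1/(√(547² - 396148)) = 1/(√(299209 - 396148)) = 1/(√(-96939)) = 1/(3*I*√10771) = -I*√10771/32313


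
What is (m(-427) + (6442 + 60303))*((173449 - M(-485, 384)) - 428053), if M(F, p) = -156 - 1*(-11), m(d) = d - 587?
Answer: -16725844529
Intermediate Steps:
m(d) = -587 + d
M(F, p) = -145 (M(F, p) = -156 + 11 = -145)
(m(-427) + (6442 + 60303))*((173449 - M(-485, 384)) - 428053) = ((-587 - 427) + (6442 + 60303))*((173449 - 1*(-145)) - 428053) = (-1014 + 66745)*((173449 + 145) - 428053) = 65731*(173594 - 428053) = 65731*(-254459) = -16725844529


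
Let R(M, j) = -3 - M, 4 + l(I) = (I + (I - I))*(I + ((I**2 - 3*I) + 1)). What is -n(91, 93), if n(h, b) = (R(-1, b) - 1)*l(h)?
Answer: 2211288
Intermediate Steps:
l(I) = -4 + I*(1 + I**2 - 2*I) (l(I) = -4 + (I + (I - I))*(I + ((I**2 - 3*I) + 1)) = -4 + (I + 0)*(I + (1 + I**2 - 3*I)) = -4 + I*(1 + I**2 - 2*I))
n(h, b) = 12 - 3*h - 3*h**3 + 6*h**2 (n(h, b) = ((-3 - 1*(-1)) - 1)*(-4 + h + h**3 - 2*h**2) = ((-3 + 1) - 1)*(-4 + h + h**3 - 2*h**2) = (-2 - 1)*(-4 + h + h**3 - 2*h**2) = -3*(-4 + h + h**3 - 2*h**2) = 12 - 3*h - 3*h**3 + 6*h**2)
-n(91, 93) = -(12 - 3*91 - 3*91**3 + 6*91**2) = -(12 - 273 - 3*753571 + 6*8281) = -(12 - 273 - 2260713 + 49686) = -1*(-2211288) = 2211288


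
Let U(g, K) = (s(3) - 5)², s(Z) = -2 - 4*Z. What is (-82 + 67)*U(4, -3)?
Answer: -5415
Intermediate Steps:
U(g, K) = 361 (U(g, K) = ((-2 - 4*3) - 5)² = ((-2 - 12) - 5)² = (-14 - 5)² = (-19)² = 361)
(-82 + 67)*U(4, -3) = (-82 + 67)*361 = -15*361 = -5415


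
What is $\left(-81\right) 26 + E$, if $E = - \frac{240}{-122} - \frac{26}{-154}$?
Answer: $- \frac{9881849}{4697} \approx -2103.9$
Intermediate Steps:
$E = \frac{10033}{4697}$ ($E = \left(-240\right) \left(- \frac{1}{122}\right) - - \frac{13}{77} = \frac{120}{61} + \frac{13}{77} = \frac{10033}{4697} \approx 2.136$)
$\left(-81\right) 26 + E = \left(-81\right) 26 + \frac{10033}{4697} = -2106 + \frac{10033}{4697} = - \frac{9881849}{4697}$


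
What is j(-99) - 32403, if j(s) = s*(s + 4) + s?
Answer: -23097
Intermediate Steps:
j(s) = s + s*(4 + s) (j(s) = s*(4 + s) + s = s + s*(4 + s))
j(-99) - 32403 = -99*(5 - 99) - 32403 = -99*(-94) - 32403 = 9306 - 32403 = -23097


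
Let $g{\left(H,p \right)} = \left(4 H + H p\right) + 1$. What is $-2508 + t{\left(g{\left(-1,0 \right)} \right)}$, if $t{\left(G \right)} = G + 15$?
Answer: $-2496$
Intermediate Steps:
$g{\left(H,p \right)} = 1 + 4 H + H p$
$t{\left(G \right)} = 15 + G$
$-2508 + t{\left(g{\left(-1,0 \right)} \right)} = -2508 + \left(15 + \left(1 + 4 \left(-1\right) - 0\right)\right) = -2508 + \left(15 + \left(1 - 4 + 0\right)\right) = -2508 + \left(15 - 3\right) = -2508 + 12 = -2496$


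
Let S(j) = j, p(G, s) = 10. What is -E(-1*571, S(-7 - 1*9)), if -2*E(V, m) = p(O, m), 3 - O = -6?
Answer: 5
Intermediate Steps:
O = 9 (O = 3 - 1*(-6) = 3 + 6 = 9)
E(V, m) = -5 (E(V, m) = -1/2*10 = -5)
-E(-1*571, S(-7 - 1*9)) = -1*(-5) = 5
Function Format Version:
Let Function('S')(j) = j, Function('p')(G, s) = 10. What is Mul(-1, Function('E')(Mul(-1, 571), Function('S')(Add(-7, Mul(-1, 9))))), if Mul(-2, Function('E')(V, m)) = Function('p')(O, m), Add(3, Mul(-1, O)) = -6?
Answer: 5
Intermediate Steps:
O = 9 (O = Add(3, Mul(-1, -6)) = Add(3, 6) = 9)
Function('E')(V, m) = -5 (Function('E')(V, m) = Mul(Rational(-1, 2), 10) = -5)
Mul(-1, Function('E')(Mul(-1, 571), Function('S')(Add(-7, Mul(-1, 9))))) = Mul(-1, -5) = 5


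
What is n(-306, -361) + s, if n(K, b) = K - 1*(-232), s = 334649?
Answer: 334575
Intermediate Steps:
n(K, b) = 232 + K (n(K, b) = K + 232 = 232 + K)
n(-306, -361) + s = (232 - 306) + 334649 = -74 + 334649 = 334575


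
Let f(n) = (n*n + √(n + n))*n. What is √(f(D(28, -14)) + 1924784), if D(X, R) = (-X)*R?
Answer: 4*√3885753 ≈ 7884.9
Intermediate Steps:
D(X, R) = -R*X
f(n) = n*(n² + √2*√n) (f(n) = (n² + √(2*n))*n = (n² + √2*√n)*n = n*(n² + √2*√n))
√(f(D(28, -14)) + 1924784) = √(((-1*(-14)*28)³ + √2*(-1*(-14)*28)^(3/2)) + 1924784) = √((392³ + √2*392^(3/2)) + 1924784) = √((60236288 + √2*(5488*√2)) + 1924784) = √((60236288 + 10976) + 1924784) = √(60247264 + 1924784) = √62172048 = 4*√3885753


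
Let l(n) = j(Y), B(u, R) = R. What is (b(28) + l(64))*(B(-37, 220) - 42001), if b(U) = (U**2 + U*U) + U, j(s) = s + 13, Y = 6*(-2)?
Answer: -66724257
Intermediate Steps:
Y = -12
j(s) = 13 + s
l(n) = 1 (l(n) = 13 - 12 = 1)
b(U) = U + 2*U**2 (b(U) = (U**2 + U**2) + U = 2*U**2 + U = U + 2*U**2)
(b(28) + l(64))*(B(-37, 220) - 42001) = (28*(1 + 2*28) + 1)*(220 - 42001) = (28*(1 + 56) + 1)*(-41781) = (28*57 + 1)*(-41781) = (1596 + 1)*(-41781) = 1597*(-41781) = -66724257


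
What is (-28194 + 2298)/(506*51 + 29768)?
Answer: -12948/27787 ≈ -0.46597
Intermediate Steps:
(-28194 + 2298)/(506*51 + 29768) = -25896/(25806 + 29768) = -25896/55574 = -25896*1/55574 = -12948/27787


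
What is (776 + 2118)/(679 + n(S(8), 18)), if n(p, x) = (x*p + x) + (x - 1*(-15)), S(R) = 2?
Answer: 1447/383 ≈ 3.7781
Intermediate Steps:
n(p, x) = 15 + 2*x + p*x (n(p, x) = (p*x + x) + (x + 15) = (x + p*x) + (15 + x) = 15 + 2*x + p*x)
(776 + 2118)/(679 + n(S(8), 18)) = (776 + 2118)/(679 + (15 + 2*18 + 2*18)) = 2894/(679 + (15 + 36 + 36)) = 2894/(679 + 87) = 2894/766 = 2894*(1/766) = 1447/383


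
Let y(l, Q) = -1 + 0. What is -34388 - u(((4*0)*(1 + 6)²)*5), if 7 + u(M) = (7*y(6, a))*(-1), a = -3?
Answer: -34388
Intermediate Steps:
y(l, Q) = -1
u(M) = 0 (u(M) = -7 + (7*(-1))*(-1) = -7 - 7*(-1) = -7 + 7 = 0)
-34388 - u(((4*0)*(1 + 6)²)*5) = -34388 - 1*0 = -34388 + 0 = -34388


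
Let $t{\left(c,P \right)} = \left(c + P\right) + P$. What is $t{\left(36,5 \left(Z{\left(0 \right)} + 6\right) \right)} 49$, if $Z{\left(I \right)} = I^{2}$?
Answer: $4704$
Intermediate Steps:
$t{\left(c,P \right)} = c + 2 P$ ($t{\left(c,P \right)} = \left(P + c\right) + P = c + 2 P$)
$t{\left(36,5 \left(Z{\left(0 \right)} + 6\right) \right)} 49 = \left(36 + 2 \cdot 5 \left(0^{2} + 6\right)\right) 49 = \left(36 + 2 \cdot 5 \left(0 + 6\right)\right) 49 = \left(36 + 2 \cdot 5 \cdot 6\right) 49 = \left(36 + 2 \cdot 30\right) 49 = \left(36 + 60\right) 49 = 96 \cdot 49 = 4704$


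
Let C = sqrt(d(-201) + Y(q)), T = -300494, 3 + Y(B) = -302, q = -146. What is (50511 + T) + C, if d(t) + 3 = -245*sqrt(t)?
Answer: -249983 + sqrt(-308 - 245*I*sqrt(201)) ≈ -2.4994e+5 - 43.561*I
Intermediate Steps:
Y(B) = -305 (Y(B) = -3 - 302 = -305)
d(t) = -3 - 245*sqrt(t)
C = sqrt(-308 - 245*I*sqrt(201)) (C = sqrt((-3 - 245*I*sqrt(201)) - 305) = sqrt(-308 - 245*I*sqrt(201)) ≈ 39.869 - 43.561*I)
(50511 + T) + C = (50511 - 300494) + sqrt(-308 - 245*I*sqrt(201)) = -249983 + sqrt(-308 - 245*I*sqrt(201))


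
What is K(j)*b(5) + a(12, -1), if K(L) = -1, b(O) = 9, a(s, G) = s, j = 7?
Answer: 3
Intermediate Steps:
K(j)*b(5) + a(12, -1) = -1*9 + 12 = -9 + 12 = 3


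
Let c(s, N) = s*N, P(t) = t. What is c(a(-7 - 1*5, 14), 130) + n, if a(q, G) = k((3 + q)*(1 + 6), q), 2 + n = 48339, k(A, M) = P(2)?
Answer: 48597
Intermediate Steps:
k(A, M) = 2
n = 48337 (n = -2 + 48339 = 48337)
a(q, G) = 2
c(s, N) = N*s
c(a(-7 - 1*5, 14), 130) + n = 130*2 + 48337 = 260 + 48337 = 48597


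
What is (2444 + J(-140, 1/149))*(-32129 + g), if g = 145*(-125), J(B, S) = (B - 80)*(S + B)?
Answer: -248914896544/149 ≈ -1.6706e+9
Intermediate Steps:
J(B, S) = (-80 + B)*(B + S)
g = -18125
(2444 + J(-140, 1/149))*(-32129 + g) = (2444 + ((-140)² - 80*(-140) - 80/149 - 140/149))*(-32129 - 18125) = (2444 + (19600 + 11200 - 80*1/149 - 140*1/149))*(-50254) = (2444 + (19600 + 11200 - 80/149 - 140/149))*(-50254) = (2444 + 4588980/149)*(-50254) = (4953136/149)*(-50254) = -248914896544/149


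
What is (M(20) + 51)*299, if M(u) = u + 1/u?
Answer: 424879/20 ≈ 21244.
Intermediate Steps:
(M(20) + 51)*299 = ((20 + 1/20) + 51)*299 = (401/20 + 51)*299 = (1421/20)*299 = 424879/20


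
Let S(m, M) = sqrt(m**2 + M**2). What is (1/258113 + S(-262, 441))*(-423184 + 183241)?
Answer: -239943/258113 - 5998575*sqrt(421) ≈ -1.2308e+8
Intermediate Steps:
S(m, M) = sqrt(M**2 + m**2)
(1/258113 + S(-262, 441))*(-423184 + 183241) = (1/258113 + sqrt(441**2 + (-262)**2))*(-423184 + 183241) = (1/258113 + sqrt(194481 + 68644))*(-239943) = (1/258113 + sqrt(263125))*(-239943) = (1/258113 + 25*sqrt(421))*(-239943) = -239943/258113 - 5998575*sqrt(421)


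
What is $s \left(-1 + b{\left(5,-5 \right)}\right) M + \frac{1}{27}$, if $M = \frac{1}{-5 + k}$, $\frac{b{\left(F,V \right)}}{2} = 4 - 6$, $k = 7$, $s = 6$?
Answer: $- \frac{404}{27} \approx -14.963$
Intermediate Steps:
$b{\left(F,V \right)} = -4$ ($b{\left(F,V \right)} = 2 \left(4 - 6\right) = 2 \left(-2\right) = -4$)
$M = \frac{1}{2}$ ($M = \frac{1}{-5 + 7} = \frac{1}{2} \approx 0.5$)
$s \left(-1 + b{\left(5,-5 \right)}\right) M + \frac{1}{27} = 6 \left(-1 - 4\right) \frac{1}{2} + \frac{1}{27} = 6 \left(-5\right) \frac{1}{2} + \frac{1}{27} = \left(-30\right) \frac{1}{2} + \frac{1}{27} = -15 + \frac{1}{27} = - \frac{404}{27}$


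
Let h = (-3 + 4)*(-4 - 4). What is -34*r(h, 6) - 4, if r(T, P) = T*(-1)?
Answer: -276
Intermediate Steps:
h = -8 (h = 1*(-8) = -8)
r(T, P) = -T
-34*r(h, 6) - 4 = -(-34)*(-8) - 4 = -34*8 - 4 = -272 - 4 = -276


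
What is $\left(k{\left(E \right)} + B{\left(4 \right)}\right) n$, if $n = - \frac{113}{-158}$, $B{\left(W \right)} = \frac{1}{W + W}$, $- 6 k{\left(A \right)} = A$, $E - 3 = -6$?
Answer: $\frac{565}{1264} \approx 0.44699$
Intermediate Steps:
$E = -3$ ($E = 3 - 6 = -3$)
$k{\left(A \right)} = - \frac{A}{6}$
$B{\left(W \right)} = \frac{1}{2 W}$
$n = \frac{113}{158}$ ($n = \left(-113\right) \left(- \frac{1}{158}\right) = \frac{113}{158} \approx 0.71519$)
$\left(k{\left(E \right)} + B{\left(4 \right)}\right) n = \left(\left(- \frac{1}{6}\right) \left(-3\right) + \frac{1}{2 \cdot 4}\right) \frac{113}{158} = \left(\frac{1}{2} + \frac{1}{2} \cdot \frac{1}{4}\right) \frac{113}{158} = \left(\frac{1}{2} + \frac{1}{8}\right) \frac{113}{158} = \frac{5}{8} \cdot \frac{113}{158} = \frac{565}{1264}$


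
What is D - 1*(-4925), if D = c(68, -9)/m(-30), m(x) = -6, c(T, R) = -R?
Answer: 9847/2 ≈ 4923.5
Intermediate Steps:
D = -3/2 (D = -1*(-9)/(-6) = 9*(-1/6) = -3/2 ≈ -1.5000)
D - 1*(-4925) = -3/2 - 1*(-4925) = -3/2 + 4925 = 9847/2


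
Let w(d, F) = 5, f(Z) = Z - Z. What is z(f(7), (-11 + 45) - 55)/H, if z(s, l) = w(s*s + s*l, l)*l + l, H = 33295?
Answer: -126/33295 ≈ -0.0037844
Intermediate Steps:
f(Z) = 0
z(s, l) = 6*l (z(s, l) = 5*l + l = 6*l)
z(f(7), (-11 + 45) - 55)/H = (6*((-11 + 45) - 55))/33295 = (6*(34 - 55))*(1/33295) = (6*(-21))*(1/33295) = -126*1/33295 = -126/33295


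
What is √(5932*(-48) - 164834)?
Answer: I*√449570 ≈ 670.5*I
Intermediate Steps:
√(5932*(-48) - 164834) = √(-284736 - 164834) = √(-449570) = I*√449570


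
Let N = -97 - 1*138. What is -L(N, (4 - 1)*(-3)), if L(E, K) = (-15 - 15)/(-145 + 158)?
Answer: 30/13 ≈ 2.3077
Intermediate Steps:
N = -235 (N = -97 - 138 = -235)
L(E, K) = -30/13
-L(N, (4 - 1)*(-3)) = -1*(-30/13) = 30/13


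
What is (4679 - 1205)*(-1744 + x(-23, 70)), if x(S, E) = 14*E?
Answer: -2654136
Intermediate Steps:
(4679 - 1205)*(-1744 + x(-23, 70)) = (4679 - 1205)*(-1744 + 14*70) = 3474*(-1744 + 980) = 3474*(-764) = -2654136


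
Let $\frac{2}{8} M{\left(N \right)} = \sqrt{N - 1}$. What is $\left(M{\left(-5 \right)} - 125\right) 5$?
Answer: $-625 + 20 i \sqrt{6} \approx -625.0 + 48.99 i$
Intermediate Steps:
$M{\left(N \right)} = 4 \sqrt{-1 + N}$ ($M{\left(N \right)} = 4 \sqrt{N - 1} = 4 \sqrt{-1 + N}$)
$\left(M{\left(-5 \right)} - 125\right) 5 = \left(4 \sqrt{-1 - 5} - 125\right) 5 = \left(4 \sqrt{-6} - 125\right) 5 = \left(4 i \sqrt{6} - 125\right) 5 = \left(-125 + 4 i \sqrt{6}\right) 5 = -625 + 20 i \sqrt{6}$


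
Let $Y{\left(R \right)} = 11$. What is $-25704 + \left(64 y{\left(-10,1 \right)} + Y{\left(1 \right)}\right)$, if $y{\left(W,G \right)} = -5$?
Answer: $-26013$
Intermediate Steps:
$-25704 + \left(64 y{\left(-10,1 \right)} + Y{\left(1 \right)}\right) = -25704 + \left(64 \left(-5\right) + 11\right) = -25704 + \left(-320 + 11\right) = -25704 - 309 = -26013$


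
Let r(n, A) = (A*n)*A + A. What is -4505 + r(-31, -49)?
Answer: -78985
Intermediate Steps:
r(n, A) = A + n*A² (r(n, A) = n*A² + A = A + n*A²)
-4505 + r(-31, -49) = -4505 - 49*(1 - 49*(-31)) = -4505 - 49*(1 + 1519) = -4505 - 49*1520 = -4505 - 74480 = -78985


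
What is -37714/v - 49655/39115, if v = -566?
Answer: 144707838/2213909 ≈ 65.363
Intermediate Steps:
-37714/v - 49655/39115 = -37714/(-566) - 49655/39115 = -37714*(-1/566) - 49655*1/39115 = 18857/283 - 9931/7823 = 144707838/2213909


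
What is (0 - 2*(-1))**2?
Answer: 4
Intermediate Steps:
(0 - 2*(-1))**2 = (0 + 2)**2 = 2**2 = 4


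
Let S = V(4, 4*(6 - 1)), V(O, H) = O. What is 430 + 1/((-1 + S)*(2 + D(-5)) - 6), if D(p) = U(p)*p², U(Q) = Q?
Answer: 161249/375 ≈ 430.00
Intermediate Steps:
S = 4
D(p) = p³ (D(p) = p*p² = p³)
430 + 1/((-1 + S)*(2 + D(-5)) - 6) = 430 + 1/((-1 + 4)*(2 + (-5)³) - 6) = 430 + 1/(3*(2 - 125) - 6) = 430 + 1/(3*(-123) - 6) = 430 + 1/(-369 - 6) = 430 + 1/(-375) = 430 - 1/375 = 161249/375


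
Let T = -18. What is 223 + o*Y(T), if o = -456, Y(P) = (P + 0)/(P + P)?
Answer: -5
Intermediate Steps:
Y(P) = ½ (Y(P) = P/((2*P)) = P*(1/(2*P)) = ½)
223 + o*Y(T) = 223 - 456*½ = 223 - 228 = -5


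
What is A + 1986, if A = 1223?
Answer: 3209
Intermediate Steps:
A + 1986 = 1223 + 1986 = 3209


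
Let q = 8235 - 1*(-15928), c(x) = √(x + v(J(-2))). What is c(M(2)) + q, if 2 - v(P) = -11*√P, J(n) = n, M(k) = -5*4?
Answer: 24163 + √(-18 + 11*I*√2) ≈ 24165.0 + 4.5711*I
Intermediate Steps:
M(k) = -20
v(P) = 2 + 11*√P (v(P) = 2 - (-11)*√P = 2 + 11*√P)
c(x) = √(2 + x + 11*I*√2) (c(x) = √(x + (2 + 11*√(-2))) = √(x + (2 + 11*(I*√2))) = √(x + (2 + 11*I*√2)) = √(2 + x + 11*I*√2))
q = 24163 (q = 8235 + 15928 = 24163)
c(M(2)) + q = √(2 - 20 + 11*I*√2) + 24163 = √(-18 + 11*I*√2) + 24163 = 24163 + √(-18 + 11*I*√2)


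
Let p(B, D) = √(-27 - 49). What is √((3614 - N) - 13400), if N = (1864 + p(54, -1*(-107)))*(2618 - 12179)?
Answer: √(17811918 + 19122*I*√19) ≈ 4220.4 + 9.875*I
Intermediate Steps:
p(B, D) = 2*I*√19 (p(B, D) = √(-76) = 2*I*√19)
N = -17821704 - 19122*I*√19 (N = (1864 + 2*I*√19)*(2618 - 12179) = (1864 + 2*I*√19)*(-9561) = -17821704 - 19122*I*√19 ≈ -1.7822e+7 - 83351.0*I)
√((3614 - N) - 13400) = √((3614 - (-17821704 - 19122*I*√19)) - 13400) = √((3614 + (17821704 + 19122*I*√19)) - 13400) = √((17825318 + 19122*I*√19) - 13400) = √(17811918 + 19122*I*√19)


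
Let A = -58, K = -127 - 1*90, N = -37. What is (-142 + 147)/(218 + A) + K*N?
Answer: 256929/32 ≈ 8029.0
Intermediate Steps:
K = -217 (K = -127 - 90 = -217)
(-142 + 147)/(218 + A) + K*N = (-142 + 147)/(218 - 58) - 217*(-37) = 5/160 + 8029 = 5*(1/160) + 8029 = 1/32 + 8029 = 256929/32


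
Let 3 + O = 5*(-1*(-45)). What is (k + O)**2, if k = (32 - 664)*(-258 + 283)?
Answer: 242674084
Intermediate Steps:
O = 222 (O = -3 + 5*(-1*(-45)) = -3 + 5*45 = -3 + 225 = 222)
k = -15800 (k = -632*25 = -15800)
(k + O)**2 = (-15800 + 222)**2 = (-15578)**2 = 242674084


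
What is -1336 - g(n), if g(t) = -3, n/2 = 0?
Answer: -1333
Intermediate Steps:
n = 0 (n = 2*0 = 0)
-1336 - g(n) = -1336 - 1*(-3) = -1336 + 3 = -1333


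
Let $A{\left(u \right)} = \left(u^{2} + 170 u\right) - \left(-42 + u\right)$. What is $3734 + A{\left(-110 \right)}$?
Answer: $-2714$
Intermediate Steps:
$A{\left(u \right)} = 42 + u^{2} + 169 u$
$3734 + A{\left(-110 \right)} = 3734 + \left(42 + \left(-110\right)^{2} + 169 \left(-110\right)\right) = 3734 + \left(42 + 12100 - 18590\right) = 3734 - 6448 = -2714$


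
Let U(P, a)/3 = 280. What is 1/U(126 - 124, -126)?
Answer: 1/840 ≈ 0.0011905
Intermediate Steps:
U(P, a) = 840 (U(P, a) = 3*280 = 840)
1/U(126 - 124, -126) = 1/840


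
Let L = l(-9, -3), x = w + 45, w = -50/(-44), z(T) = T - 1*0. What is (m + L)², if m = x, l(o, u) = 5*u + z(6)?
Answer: 667489/484 ≈ 1379.1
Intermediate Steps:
z(T) = T (z(T) = T + 0 = T)
w = 25/22 (w = -50*(-1/44) = 25/22 ≈ 1.1364)
l(o, u) = 6 + 5*u (l(o, u) = 5*u + 6 = 6 + 5*u)
x = 1015/22 (x = 25/22 + 45 = 1015/22 ≈ 46.136)
L = -9 (L = 6 + 5*(-3) = 6 - 15 = -9)
m = 1015/22 ≈ 46.136
(m + L)² = (1015/22 - 9)² = (817/22)² = 667489/484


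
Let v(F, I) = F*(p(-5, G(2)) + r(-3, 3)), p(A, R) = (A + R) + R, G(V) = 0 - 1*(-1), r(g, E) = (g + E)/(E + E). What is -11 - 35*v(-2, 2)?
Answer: -221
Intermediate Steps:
r(g, E) = (E + g)/(2*E) (r(g, E) = (E + g)/((2*E)) = (E + g)*(1/(2*E)) = (E + g)/(2*E))
G(V) = 1 (G(V) = 0 + 1 = 1)
p(A, R) = A + 2*R
v(F, I) = -3*F (v(F, I) = F*((-5 + 2*1) + (½)*(3 - 3)/3) = F*((-5 + 2) + (½)*(⅓)*0) = F*(-3 + 0) = F*(-3) = -3*F)
-11 - 35*v(-2, 2) = -11 - (-105)*(-2) = -11 - 35*6 = -11 - 210 = -221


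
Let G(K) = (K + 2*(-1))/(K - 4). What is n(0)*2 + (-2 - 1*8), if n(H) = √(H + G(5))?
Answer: -10 + 2*√3 ≈ -6.5359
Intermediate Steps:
G(K) = (-2 + K)/(-4 + K) (G(K) = (K - 2)/(-4 + K) = (-2 + K)/(-4 + K))
n(H) = √(3 + H) (n(H) = √(H + (-2 + 5)/(-4 + 5)) = √(H + 3/1) = √(H + 1*3) = √(H + 3) = √(3 + H))
n(0)*2 + (-2 - 1*8) = √(3 + 0)*2 + (-2 - 1*8) = √3*2 + (-2 - 8) = 2*√3 - 10 = -10 + 2*√3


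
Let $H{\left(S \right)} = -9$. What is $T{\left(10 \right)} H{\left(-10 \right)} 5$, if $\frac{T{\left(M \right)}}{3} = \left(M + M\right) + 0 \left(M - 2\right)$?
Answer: $-2700$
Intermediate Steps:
$T{\left(M \right)} = 6 M$ ($T{\left(M \right)} = 3 \left(\left(M + M\right) + 0 \left(M - 2\right)\right) = 3 \left(2 M + 0 \left(-2 + M\right)\right) = 3 \left(2 M + 0\right) = 3 \cdot 2 M = 6 M$)
$T{\left(10 \right)} H{\left(-10 \right)} 5 = 6 \cdot 10 \left(-9\right) 5 = 60 \left(-9\right) 5 = \left(-540\right) 5 = -2700$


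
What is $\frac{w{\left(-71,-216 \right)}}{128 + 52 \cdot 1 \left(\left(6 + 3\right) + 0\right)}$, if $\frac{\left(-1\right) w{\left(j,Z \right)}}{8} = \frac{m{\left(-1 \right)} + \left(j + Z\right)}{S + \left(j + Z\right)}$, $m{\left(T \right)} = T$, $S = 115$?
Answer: $- \frac{144}{6407} \approx -0.022475$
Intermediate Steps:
$w{\left(j,Z \right)} = - \frac{8 \left(-1 + Z + j\right)}{115 + Z + j}$ ($w{\left(j,Z \right)} = - 8 \frac{-1 + \left(j + Z\right)}{115 + \left(j + Z\right)} = - 8 \frac{-1 + \left(Z + j\right)}{115 + \left(Z + j\right)} = - 8 \frac{-1 + Z + j}{115 + Z + j} = - \frac{8 \left(-1 + Z + j\right)}{115 + Z + j}$)
$\frac{w{\left(-71,-216 \right)}}{128 + 52 \cdot 1 \left(\left(6 + 3\right) + 0\right)} = \frac{8 \frac{1}{115 - 216 - 71} \left(1 - -216 - -71\right)}{128 + 52 \cdot 1 \left(\left(6 + 3\right) + 0\right)} = \frac{8 \frac{1}{-172} \left(1 + 216 + 71\right)}{128 + 52 \cdot 1 \left(9 + 0\right)} = \frac{8 \left(- \frac{1}{172}\right) 288}{128 + 52 \cdot 1 \cdot 9} = - \frac{576}{43 \left(128 + 52 \cdot 9\right)} = - \frac{576}{43 \left(128 + 468\right)} = - \frac{576}{43 \cdot 596} = \left(- \frac{576}{43}\right) \frac{1}{596} = - \frac{144}{6407}$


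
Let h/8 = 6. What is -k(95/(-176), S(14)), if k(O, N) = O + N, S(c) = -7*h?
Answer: 59231/176 ≈ 336.54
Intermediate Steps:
h = 48 (h = 8*6 = 48)
S(c) = -336 (S(c) = -7*48 = -336)
k(O, N) = N + O
-k(95/(-176), S(14)) = -(-336 + 95/(-176)) = -(-336 + 95*(-1/176)) = -(-336 - 95/176) = -1*(-59231/176) = 59231/176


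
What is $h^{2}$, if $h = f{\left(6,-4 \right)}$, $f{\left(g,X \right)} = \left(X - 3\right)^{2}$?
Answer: $2401$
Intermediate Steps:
$f{\left(g,X \right)} = \left(-3 + X\right)^{2}$
$h = 49$ ($h = \left(-3 - 4\right)^{2} = \left(-7\right)^{2} = 49$)
$h^{2} = 49^{2} = 2401$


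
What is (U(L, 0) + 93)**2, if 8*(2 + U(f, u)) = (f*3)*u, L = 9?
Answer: 8281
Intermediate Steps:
U(f, u) = -2 + 3*f*u/8 (U(f, u) = -2 + ((f*3)*u)/8 = -2 + ((3*f)*u)/8 = -2 + (3*f*u)/8 = -2 + 3*f*u/8)
(U(L, 0) + 93)**2 = ((-2 + (3/8)*9*0) + 93)**2 = ((-2 + 0) + 93)**2 = (-2 + 93)**2 = 91**2 = 8281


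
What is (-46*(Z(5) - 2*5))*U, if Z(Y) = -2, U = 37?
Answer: 20424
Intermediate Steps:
(-46*(Z(5) - 2*5))*U = -46*(-2 - 2*5)*37 = -46*(-2 - 10)*37 = -46*(-12)*37 = 552*37 = 20424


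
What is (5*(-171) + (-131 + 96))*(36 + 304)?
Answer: -302600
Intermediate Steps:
(5*(-171) + (-131 + 96))*(36 + 304) = (-855 - 35)*340 = -890*340 = -302600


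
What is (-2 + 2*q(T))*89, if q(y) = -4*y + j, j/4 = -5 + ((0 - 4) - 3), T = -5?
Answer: -5162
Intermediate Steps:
j = -48 (j = 4*(-5 + ((0 - 4) - 3)) = 4*(-5 + (-4 - 3)) = 4*(-5 - 7) = 4*(-12) = -48)
q(y) = -48 - 4*y (q(y) = -4*y - 48 = -48 - 4*y)
(-2 + 2*q(T))*89 = (-2 + 2*(-48 - 4*(-5)))*89 = (-2 + 2*(-48 + 20))*89 = (-2 + 2*(-28))*89 = (-2 - 56)*89 = -58*89 = -5162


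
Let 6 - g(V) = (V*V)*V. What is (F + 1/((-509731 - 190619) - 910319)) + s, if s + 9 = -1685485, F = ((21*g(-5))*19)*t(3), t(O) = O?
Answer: -2462208761604/1610669 ≈ -1.5287e+6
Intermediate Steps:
g(V) = 6 - V³ (g(V) = 6 - V*V*V = 6 - V²*V = 6 - V³)
F = 156807 (F = ((21*(6 - 1*(-5)³))*19)*3 = ((21*(6 - 1*(-125)))*19)*3 = ((21*(6 + 125))*19)*3 = ((21*131)*19)*3 = (2751*19)*3 = 52269*3 = 156807)
s = -1685494 (s = -9 - 1685485 = -1685494)
(F + 1/((-509731 - 190619) - 910319)) + s = (156807 + 1/((-509731 - 190619) - 910319)) - 1685494 = (156807 + 1/(-700350 - 910319)) - 1685494 = (156807 + 1/(-1610669)) - 1685494 = (156807 - 1/1610669) - 1685494 = 252564173882/1610669 - 1685494 = -2462208761604/1610669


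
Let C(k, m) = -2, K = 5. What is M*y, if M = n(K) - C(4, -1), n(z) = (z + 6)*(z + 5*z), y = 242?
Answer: 80344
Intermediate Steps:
n(z) = 6*z*(6 + z) (n(z) = (6 + z)*(6*z) = 6*z*(6 + z))
M = 332 (M = 6*5*(6 + 5) - 1*(-2) = 6*5*11 + 2 = 330 + 2 = 332)
M*y = 332*242 = 80344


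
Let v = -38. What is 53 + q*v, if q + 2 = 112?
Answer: -4127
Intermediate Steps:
q = 110 (q = -2 + 112 = 110)
53 + q*v = 53 + 110*(-38) = 53 - 4180 = -4127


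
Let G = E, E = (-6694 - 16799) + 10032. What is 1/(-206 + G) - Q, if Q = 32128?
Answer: -439093377/13667 ≈ -32128.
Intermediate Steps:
E = -13461 (E = -23493 + 10032 = -13461)
G = -13461
1/(-206 + G) - Q = 1/(-206 - 13461) - 1*32128 = 1/(-13667) - 32128 = -1/13667 - 32128 = -439093377/13667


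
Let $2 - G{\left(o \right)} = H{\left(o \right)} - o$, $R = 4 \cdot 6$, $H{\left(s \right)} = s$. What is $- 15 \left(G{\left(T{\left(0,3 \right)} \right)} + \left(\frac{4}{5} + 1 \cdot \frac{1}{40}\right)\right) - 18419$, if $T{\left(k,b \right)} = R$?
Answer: $- \frac{147691}{8} \approx -18461.0$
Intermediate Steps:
$R = 24$
$T{\left(k,b \right)} = 24$
$G{\left(o \right)} = 2$ ($G{\left(o \right)} = 2 - \left(o - o\right) = 2 - 0 = 2 + 0 = 2$)
$- 15 \left(G{\left(T{\left(0,3 \right)} \right)} + \left(\frac{4}{5} + 1 \cdot \frac{1}{40}\right)\right) - 18419 = - 15 \left(2 + \left(\frac{4}{5} + 1 \cdot \frac{1}{40}\right)\right) - 18419 = - 15 \left(2 + \left(4 \cdot \frac{1}{5} + 1 \cdot \frac{1}{40}\right)\right) - 18419 = - 15 \left(2 + \left(\frac{4}{5} + \frac{1}{40}\right)\right) - 18419 = - 15 \left(2 + \frac{33}{40}\right) - 18419 = \left(-15\right) \frac{113}{40} - 18419 = - \frac{339}{8} - 18419 = - \frac{147691}{8}$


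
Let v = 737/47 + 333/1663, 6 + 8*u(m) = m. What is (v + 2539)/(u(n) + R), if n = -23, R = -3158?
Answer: -1597536488/1976926173 ≈ -0.80809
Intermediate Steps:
u(m) = -¾ + m/8
v = 1241282/78161 (v = 737*(1/47) + 333*(1/1663) = 737/47 + 333/1663 = 1241282/78161 ≈ 15.881)
(v + 2539)/(u(n) + R) = (1241282/78161 + 2539)/((-¾ + (⅛)*(-23)) - 3158) = 199692061/(78161*((-¾ - 23/8) - 3158)) = 199692061/(78161*(-29/8 - 3158)) = 199692061/(78161*(-25293/8)) = (199692061/78161)*(-8/25293) = -1597536488/1976926173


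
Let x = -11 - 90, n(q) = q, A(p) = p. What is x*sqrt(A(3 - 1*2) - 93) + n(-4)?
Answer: -4 - 202*I*sqrt(23) ≈ -4.0 - 968.76*I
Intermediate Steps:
x = -101
x*sqrt(A(3 - 1*2) - 93) + n(-4) = -101*sqrt((3 - 1*2) - 93) - 4 = -101*sqrt((3 - 2) - 93) - 4 = -101*sqrt(1 - 93) - 4 = -202*I*sqrt(23) - 4 = -4 - 202*I*sqrt(23)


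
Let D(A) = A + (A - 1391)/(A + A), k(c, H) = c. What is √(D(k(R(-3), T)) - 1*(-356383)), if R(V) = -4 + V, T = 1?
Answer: 3*√1940813/7 ≈ 597.06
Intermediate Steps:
D(A) = A + (-1391 + A)/(2*A) (D(A) = A + (-1391 + A)/((2*A)) = A + (-1391 + A)*(1/(2*A)) = A + (-1391 + A)/(2*A))
√(D(k(R(-3), T)) - 1*(-356383)) = √((½ + (-4 - 3) - 1391/(2*(-4 - 3))) - 1*(-356383)) = √((½ - 7 - 1391/2/(-7)) + 356383) = √((½ - 7 - 1391/2*(-⅐)) + 356383) = √((½ - 7 + 1391/14) + 356383) = √(650/7 + 356383) = √(2495331/7) = 3*√1940813/7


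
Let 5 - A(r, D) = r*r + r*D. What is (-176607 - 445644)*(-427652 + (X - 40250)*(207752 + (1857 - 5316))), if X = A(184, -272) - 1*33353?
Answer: 7297804287394110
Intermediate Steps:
A(r, D) = 5 - r² - D*r (A(r, D) = 5 - (r*r + r*D) = 5 - (r² + D*r) = 5 + (-r² - D*r) = 5 - r² - D*r)
X = -17156 (X = (5 - 1*184² - 1*(-272)*184) - 1*33353 = (5 - 1*33856 + 50048) - 33353 = (5 - 33856 + 50048) - 33353 = 16197 - 33353 = -17156)
(-176607 - 445644)*(-427652 + (X - 40250)*(207752 + (1857 - 5316))) = (-176607 - 445644)*(-427652 + (-17156 - 40250)*(207752 + (1857 - 5316))) = -622251*(-427652 - 57406*(207752 - 3459)) = -622251*(-427652 - 57406*204293) = -622251*(-427652 - 11727643958) = -622251*(-11728071610) = 7297804287394110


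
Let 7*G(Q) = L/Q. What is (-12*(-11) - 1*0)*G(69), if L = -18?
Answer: -792/161 ≈ -4.9193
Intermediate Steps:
G(Q) = -18/(7*Q) (G(Q) = (-18/Q)/7 = -18/(7*Q))
(-12*(-11) - 1*0)*G(69) = (-12*(-11) - 1*0)*(-18/7/69) = (132 + 0)*(-18/7*1/69) = 132*(-6/161) = -792/161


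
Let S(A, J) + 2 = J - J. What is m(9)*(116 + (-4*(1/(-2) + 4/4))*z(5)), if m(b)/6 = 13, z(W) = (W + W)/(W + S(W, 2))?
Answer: 8528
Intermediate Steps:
S(A, J) = -2 (S(A, J) = -2 + (J - J) = -2 + 0 = -2)
z(W) = 2*W/(-2 + W) (z(W) = (W + W)/(W - 2) = (2*W)/(-2 + W) = 2*W/(-2 + W))
m(b) = 78 (m(b) = 6*13 = 78)
m(9)*(116 + (-4*(1/(-2) + 4/4))*z(5)) = 78*(116 + (-4*(1/(-2) + 4/4))*(2*5/(-2 + 5))) = 78*(116 + (-4*(1*(-1/2) + 4*(1/4)))*(2*5/3)) = 78*(116 + (-4*(-1/2 + 1))*(2*5*(1/3))) = 78*(116 - 4*1/2*(10/3)) = 78*(116 - 2*10/3) = 78*(116 - 20/3) = 78*(328/3) = 8528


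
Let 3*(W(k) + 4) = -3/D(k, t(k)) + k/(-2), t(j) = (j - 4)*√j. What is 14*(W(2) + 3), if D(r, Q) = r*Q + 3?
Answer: -1162/69 + 56*√2/23 ≈ -13.397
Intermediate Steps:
t(j) = √j*(-4 + j) (t(j) = (-4 + j)*√j = √j*(-4 + j))
D(r, Q) = 3 + Q*r (D(r, Q) = Q*r + 3 = 3 + Q*r)
W(k) = -4 - 1/(3 + k^(3/2)*(-4 + k)) - k/6 (W(k) = -4 + (-3/(3 + (√k*(-4 + k))*k) + k/(-2))/3 = -4 + (-3/(3 + k^(3/2)*(-4 + k)) + k*(-½))/3 = -4 + (-3/(3 + k^(3/2)*(-4 + k)) - k/2)/3 = -4 + (-1/(3 + k^(3/2)*(-4 + k)) - k/6) = -4 - 1/(3 + k^(3/2)*(-4 + k)) - k/6)
14*(W(2) + 3) = 14*((-6 + (-24 - 1*2)*(3 + 2^(3/2)*(-4 + 2)))/(6*(3 + 2^(3/2)*(-4 + 2))) + 3) = 14*((-6 + (-24 - 2)*(3 + (2*√2)*(-2)))/(6*(3 + (2*√2)*(-2))) + 3) = 14*((-6 - 26*(3 - 4*√2))/(6*(3 - 4*√2)) + 3) = 14*((-6 + (-78 + 104*√2))/(6*(3 - 4*√2)) + 3) = 14*((-84 + 104*√2)/(6*(3 - 4*√2)) + 3) = 14*(3 + (-84 + 104*√2)/(6*(3 - 4*√2))) = 42 + 7*(-84 + 104*√2)/(3*(3 - 4*√2))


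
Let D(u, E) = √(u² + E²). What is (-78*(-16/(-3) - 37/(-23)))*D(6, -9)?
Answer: -37362*√13/23 ≈ -5857.0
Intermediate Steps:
D(u, E) = √(E² + u²)
(-78*(-16/(-3) - 37/(-23)))*D(6, -9) = (-78*(-16/(-3) - 37/(-23)))*√((-9)² + 6²) = (-78*(-16*(-⅓) - 37*(-1/23)))*√(81 + 36) = (-78*(16/3 + 37/23))*√117 = (-78*479/69)*(3*√13) = -37362*√13/23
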